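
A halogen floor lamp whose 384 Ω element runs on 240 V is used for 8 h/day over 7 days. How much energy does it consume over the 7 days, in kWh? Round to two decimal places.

Power = V²/R = 240²/384 = 150 W = 0.15 kW
Runtime = 8 h/day × 7 days = 56 h
Energy = 0.15 kW × 56 h = 8.4 kWh

8.40 kWh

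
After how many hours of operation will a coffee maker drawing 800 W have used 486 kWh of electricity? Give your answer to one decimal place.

Hours = 486 kWh ÷ 0.8 kW = 607.5 h

607.5 h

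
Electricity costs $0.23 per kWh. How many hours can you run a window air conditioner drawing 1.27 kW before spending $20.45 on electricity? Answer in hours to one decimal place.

Energy available = $20.45 ÷ $0.23/kWh = 88.913 kWh
Hours = 88.913 kWh ÷ 1.27 kW = 70.0 h

70.0 h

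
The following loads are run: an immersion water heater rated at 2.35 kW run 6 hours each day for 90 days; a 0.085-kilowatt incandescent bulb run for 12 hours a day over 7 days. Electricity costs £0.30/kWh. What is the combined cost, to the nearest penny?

immersion water heater: Runtime = 6 h/day × 90 days = 540 h
immersion water heater: 2.35 kW × 540 h = 1269 kWh
incandescent bulb: Runtime = 12 h/day × 7 days = 84 h
incandescent bulb: 0.085 kW × 84 h = 7.14 kWh
Total energy = 1276.14 kWh
Cost = 1276.14 × £0.30 = £382.84

£382.84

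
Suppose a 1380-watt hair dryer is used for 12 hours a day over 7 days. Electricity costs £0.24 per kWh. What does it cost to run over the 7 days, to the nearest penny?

£27.82

Runtime = 12 h/day × 7 days = 84 h
Energy = 1.38 kW × 84 h = 115.92 kWh
Cost = 115.92 kWh × £0.24/kWh = £27.82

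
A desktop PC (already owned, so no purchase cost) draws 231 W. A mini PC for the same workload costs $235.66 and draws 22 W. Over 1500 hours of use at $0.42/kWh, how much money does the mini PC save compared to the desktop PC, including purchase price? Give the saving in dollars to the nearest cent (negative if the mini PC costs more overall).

-$103.99

desktop PC: $0.00 + (231/1000) kW × 1500 h × $0.42 = $0.00 + $145.53 = $145.53
mini PC: $235.66 + (22/1000) kW × 1500 h × $0.42 = $235.66 + $13.86 = $249.52
Saving = $145.53 − $249.52 = −$103.99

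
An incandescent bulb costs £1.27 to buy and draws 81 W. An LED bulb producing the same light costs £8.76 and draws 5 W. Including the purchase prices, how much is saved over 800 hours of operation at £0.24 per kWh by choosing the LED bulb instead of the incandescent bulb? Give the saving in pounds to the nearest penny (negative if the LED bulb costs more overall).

incandescent bulb: £1.27 + (81/1000) kW × 800 h × £0.24 = £1.27 + £15.552 = £16.822
LED bulb: £8.76 + (5/1000) kW × 800 h × £0.24 = £8.76 + £0.96 = £9.72
Saving = £16.822 − £9.72 = £7.102 → £7.10

£7.10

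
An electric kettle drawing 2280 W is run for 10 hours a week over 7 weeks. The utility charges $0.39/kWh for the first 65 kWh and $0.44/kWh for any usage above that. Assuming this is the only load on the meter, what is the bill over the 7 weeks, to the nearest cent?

Runtime = 10 h/week × 7 weeks = 70 h
Energy = 2.28 kW × 70 h = 159.6 kWh
Tier 1 (0–65 kWh): 65 × $0.39 = $25.35
Above 65 kWh: 94.6 × $0.44 = $41.624
Bill = $66.97

$66.97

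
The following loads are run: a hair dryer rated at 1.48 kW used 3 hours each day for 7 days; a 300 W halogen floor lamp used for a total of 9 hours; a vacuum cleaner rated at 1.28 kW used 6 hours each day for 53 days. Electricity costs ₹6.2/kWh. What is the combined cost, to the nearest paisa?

hair dryer: Runtime = 3 h/day × 7 days = 21 h
hair dryer: 1.48 kW × 21 h = 31.08 kWh
halogen floor lamp: 0.3 kW × 9 h = 2.7 kWh
vacuum cleaner: Runtime = 6 h/day × 53 days = 318 h
vacuum cleaner: 1.28 kW × 318 h = 407.04 kWh
Total energy = 440.82 kWh
Cost = 440.82 × ₹6.2 = ₹2733.08

₹2733.08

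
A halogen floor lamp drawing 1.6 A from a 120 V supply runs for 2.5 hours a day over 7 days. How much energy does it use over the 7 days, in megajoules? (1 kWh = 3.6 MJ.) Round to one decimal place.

Power = 1.6 A × 120 V = 192 W = 0.192 kW
Runtime = 2.5 h/day × 7 days = 17.5 h
Energy = 0.192 kW × 17.5 h = 3.36 kWh
= 3.36 × 3.6 MJ = 12.1 MJ

12.1 MJ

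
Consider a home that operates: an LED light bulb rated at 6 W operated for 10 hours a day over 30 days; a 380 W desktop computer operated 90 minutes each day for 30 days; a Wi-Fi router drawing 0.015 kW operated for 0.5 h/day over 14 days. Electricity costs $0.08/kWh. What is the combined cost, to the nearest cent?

LED light bulb: Runtime = 10 h/day × 30 days = 300 h
LED light bulb: 0.006 kW × 300 h = 1.8 kWh
desktop computer: Runtime = 90 min × 30 = 2700 min = 45 h
desktop computer: 0.38 kW × 45 h = 17.1 kWh
Wi-Fi router: Runtime = 0.5 h/day × 14 days = 7 h
Wi-Fi router: 0.015 kW × 7 h = 0.105 kWh
Total energy = 19.005 kWh
Cost = 19.005 × $0.08 = $1.52

$1.52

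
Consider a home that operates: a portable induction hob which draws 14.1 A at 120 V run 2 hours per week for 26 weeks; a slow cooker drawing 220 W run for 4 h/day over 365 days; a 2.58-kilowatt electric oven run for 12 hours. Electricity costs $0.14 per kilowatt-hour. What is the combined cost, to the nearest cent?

portable induction hob: Power = 14.1 A × 120 V = 1692 W = 1.692 kW
portable induction hob: Runtime = 2 h/week × 26 weeks = 52 h
portable induction hob: 1.692 kW × 52 h = 87.984 kWh
slow cooker: Runtime = 4 h/day × 365 days = 1460 h
slow cooker: 0.22 kW × 1460 h = 321.2 kWh
electric oven: 2.58 kW × 12 h = 30.96 kWh
Total energy = 440.144 kWh
Cost = 440.144 × $0.14 = $61.62

$61.62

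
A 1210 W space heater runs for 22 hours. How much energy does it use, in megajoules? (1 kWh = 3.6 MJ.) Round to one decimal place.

Energy = 1.21 kW × 22 h = 26.62 kWh
= 26.62 × 3.6 MJ = 95.8 MJ

95.8 MJ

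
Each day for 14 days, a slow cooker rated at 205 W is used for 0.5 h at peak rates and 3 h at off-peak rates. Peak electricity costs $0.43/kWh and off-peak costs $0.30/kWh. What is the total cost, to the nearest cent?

Peak energy = 0.205 kW × 0.5 h × 14 = 1.435 kWh
Off-peak energy = 0.205 kW × 3 h × 14 = 8.61 kWh
Cost = 1.435 × $0.43 + 8.61 × $0.30 = $0.61705 + $2.583 = $3.20

$3.20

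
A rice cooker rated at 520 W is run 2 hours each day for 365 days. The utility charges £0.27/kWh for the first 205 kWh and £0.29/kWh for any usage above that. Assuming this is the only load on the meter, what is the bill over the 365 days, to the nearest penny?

Runtime = 2 h/day × 365 days = 730 h
Energy = 0.52 kW × 730 h = 379.6 kWh
Tier 1 (0–205 kWh): 205 × £0.27 = £55.35
Above 205 kWh: 174.6 × £0.29 = £50.634
Bill = £105.98

£105.98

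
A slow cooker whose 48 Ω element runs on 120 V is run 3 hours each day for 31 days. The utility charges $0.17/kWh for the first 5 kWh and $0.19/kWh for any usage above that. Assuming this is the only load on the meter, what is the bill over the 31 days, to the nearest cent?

$5.20

Power = V²/R = 120²/48 = 300 W = 0.3 kW
Runtime = 3 h/day × 31 days = 93 h
Energy = 0.3 kW × 93 h = 27.9 kWh
Tier 1 (0–5 kWh): 5 × $0.17 = $0.85
Above 5 kWh: 22.9 × $0.19 = $4.351
Bill = $5.20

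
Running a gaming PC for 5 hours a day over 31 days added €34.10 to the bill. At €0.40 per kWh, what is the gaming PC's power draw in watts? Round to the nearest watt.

Energy = €34.10 ÷ €0.40/kWh = 85.25 kWh
Runtime = 5 h/day × 31 days = 155 h
Power = 85.25 kWh ÷ 155 h = 0.55 kW = 550 W

550 W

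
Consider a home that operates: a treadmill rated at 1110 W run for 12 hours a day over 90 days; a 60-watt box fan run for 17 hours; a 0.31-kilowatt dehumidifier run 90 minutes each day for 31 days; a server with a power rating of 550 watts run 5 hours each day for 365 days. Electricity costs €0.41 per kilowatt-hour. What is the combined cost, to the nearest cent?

€909.37

treadmill: Runtime = 12 h/day × 90 days = 1080 h
treadmill: 1.11 kW × 1080 h = 1198.8 kWh
box fan: 0.06 kW × 17 h = 1.02 kWh
dehumidifier: Runtime = 90 min × 31 = 2790 min = 46.5 h
dehumidifier: 0.31 kW × 46.5 h = 14.415 kWh
server: Runtime = 5 h/day × 365 days = 1825 h
server: 0.55 kW × 1825 h = 1003.75 kWh
Total energy = 2217.985 kWh
Cost = 2217.985 × €0.41 = €909.37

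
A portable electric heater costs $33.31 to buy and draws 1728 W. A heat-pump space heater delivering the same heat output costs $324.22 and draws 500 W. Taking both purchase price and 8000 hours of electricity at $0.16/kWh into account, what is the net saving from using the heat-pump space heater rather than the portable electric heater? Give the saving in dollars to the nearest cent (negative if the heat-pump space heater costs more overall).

portable electric heater: $33.31 + (1728/1000) kW × 8000 h × $0.16 = $33.31 + $2211.84 = $2245.15
heat-pump space heater: $324.22 + (500/1000) kW × 8000 h × $0.16 = $324.22 + $640 = $964.22
Saving = $2245.15 − $964.22 = $1280.93

$1280.93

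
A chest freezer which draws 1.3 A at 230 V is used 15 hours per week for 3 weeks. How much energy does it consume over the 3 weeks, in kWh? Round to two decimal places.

13.46 kWh

Power = 1.3 A × 230 V = 299 W = 0.299 kW
Runtime = 15 h/week × 3 weeks = 45 h
Energy = 0.299 kW × 45 h = 13.455 kWh ≈ 13.46 kWh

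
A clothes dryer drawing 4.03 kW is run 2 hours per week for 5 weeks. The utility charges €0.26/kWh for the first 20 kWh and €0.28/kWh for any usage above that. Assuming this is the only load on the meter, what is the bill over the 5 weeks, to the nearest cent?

Runtime = 2 h/week × 5 weeks = 10 h
Energy = 4.03 kW × 10 h = 40.3 kWh
Tier 1 (0–20 kWh): 20 × €0.26 = €5.2
Above 20 kWh: 20.3 × €0.28 = €5.684
Bill = €10.88

€10.88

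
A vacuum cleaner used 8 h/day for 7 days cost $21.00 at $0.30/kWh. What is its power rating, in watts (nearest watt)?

Energy = $21.00 ÷ $0.30/kWh = 70 kWh
Runtime = 8 h/day × 7 days = 56 h
Power = 70 kWh ÷ 56 h = 1.25 kW = 1250 W

1250 W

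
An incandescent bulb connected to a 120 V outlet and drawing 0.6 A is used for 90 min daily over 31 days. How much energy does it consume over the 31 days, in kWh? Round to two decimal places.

Power = 0.6 A × 120 V = 72 W = 0.072 kW
Runtime = 90 min × 31 = 2790 min = 46.5 h
Energy = 0.072 kW × 46.5 h = 3.348 kWh ≈ 3.35 kWh

3.35 kWh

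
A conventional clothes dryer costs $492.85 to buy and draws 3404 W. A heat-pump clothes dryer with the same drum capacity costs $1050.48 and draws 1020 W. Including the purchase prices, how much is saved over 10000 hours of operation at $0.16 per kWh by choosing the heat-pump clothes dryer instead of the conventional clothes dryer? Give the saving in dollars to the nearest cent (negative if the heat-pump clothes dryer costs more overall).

$3256.77

conventional clothes dryer: $492.85 + (3404/1000) kW × 10000 h × $0.16 = $492.85 + $5446.4 = $5939.25
heat-pump clothes dryer: $1050.48 + (1020/1000) kW × 10000 h × $0.16 = $1050.48 + $1632 = $2682.48
Saving = $5939.25 − $2682.48 = $3256.77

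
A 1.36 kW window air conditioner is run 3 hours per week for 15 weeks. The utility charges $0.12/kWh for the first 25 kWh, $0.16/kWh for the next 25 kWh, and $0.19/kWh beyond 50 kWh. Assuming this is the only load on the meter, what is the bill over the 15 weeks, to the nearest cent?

Runtime = 3 h/week × 15 weeks = 45 h
Energy = 1.36 kW × 45 h = 61.2 kWh
Tier 1 (0–25 kWh): 25 × $0.12 = $3
Tier 2 (25–50 kWh): 25 × $0.16 = $4
Above 50 kWh: 11.2 × $0.19 = $2.128
Bill = $9.13

$9.13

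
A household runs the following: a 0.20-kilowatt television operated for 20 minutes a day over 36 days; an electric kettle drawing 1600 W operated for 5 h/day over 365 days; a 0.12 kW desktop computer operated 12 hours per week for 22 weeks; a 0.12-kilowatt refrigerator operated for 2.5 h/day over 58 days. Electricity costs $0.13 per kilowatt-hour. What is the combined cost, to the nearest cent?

television: Runtime = 20 min × 36 = 720 min = 12 h
television: 0.2 kW × 12 h = 2.4 kWh
electric kettle: Runtime = 5 h/day × 365 days = 1825 h
electric kettle: 1.6 kW × 1825 h = 2920 kWh
desktop computer: Runtime = 12 h/week × 22 weeks = 264 h
desktop computer: 0.12 kW × 264 h = 31.68 kWh
refrigerator: Runtime = 2.5 h/day × 58 days = 145 h
refrigerator: 0.12 kW × 145 h = 17.4 kWh
Total energy = 2971.48 kWh
Cost = 2971.48 × $0.13 = $386.29

$386.29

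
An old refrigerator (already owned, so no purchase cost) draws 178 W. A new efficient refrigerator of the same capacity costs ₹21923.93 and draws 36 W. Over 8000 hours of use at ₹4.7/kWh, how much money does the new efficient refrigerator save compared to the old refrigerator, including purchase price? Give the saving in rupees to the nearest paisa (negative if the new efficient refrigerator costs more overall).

-₹16584.73

old refrigerator: ₹0.00 + (178/1000) kW × 8000 h × ₹4.7 = ₹0.00 + ₹6692.8 = ₹6692.8
new efficient refrigerator: ₹21923.93 + (36/1000) kW × 8000 h × ₹4.7 = ₹21923.93 + ₹1353.6 = ₹23277.53
Saving = ₹6692.8 − ₹23277.53 = −₹16584.73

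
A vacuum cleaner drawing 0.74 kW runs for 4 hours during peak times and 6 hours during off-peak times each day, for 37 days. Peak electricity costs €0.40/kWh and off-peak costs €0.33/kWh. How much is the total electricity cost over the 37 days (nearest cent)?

€98.02

Peak energy = 0.74 kW × 4 h × 37 = 109.52 kWh
Off-peak energy = 0.74 kW × 6 h × 37 = 164.28 kWh
Cost = 109.52 × €0.40 + 164.28 × €0.33 = €43.808 + €54.2124 = €98.02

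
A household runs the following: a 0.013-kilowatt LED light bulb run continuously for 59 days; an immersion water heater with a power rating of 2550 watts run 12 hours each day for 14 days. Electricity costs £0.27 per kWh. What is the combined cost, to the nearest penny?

LED light bulb: Runtime = 24 h × 59 = 1416 h
LED light bulb: 0.013 kW × 1416 h = 18.408 kWh
immersion water heater: Runtime = 12 h/day × 14 days = 168 h
immersion water heater: 2.55 kW × 168 h = 428.4 kWh
Total energy = 446.808 kWh
Cost = 446.808 × £0.27 = £120.64

£120.64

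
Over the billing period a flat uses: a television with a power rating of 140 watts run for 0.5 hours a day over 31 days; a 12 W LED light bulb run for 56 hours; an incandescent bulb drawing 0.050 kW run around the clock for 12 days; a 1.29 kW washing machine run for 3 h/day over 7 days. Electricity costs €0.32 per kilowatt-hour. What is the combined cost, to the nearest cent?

television: Runtime = 0.5 h/day × 31 days = 15.5 h
television: 0.14 kW × 15.5 h = 2.17 kWh
LED light bulb: 0.012 kW × 56 h = 0.672 kWh
incandescent bulb: Runtime = 24 h × 12 = 288 h
incandescent bulb: 0.05 kW × 288 h = 14.4 kWh
washing machine: Runtime = 3 h/day × 7 days = 21 h
washing machine: 1.29 kW × 21 h = 27.09 kWh
Total energy = 44.332 kWh
Cost = 44.332 × €0.32 = €14.19

€14.19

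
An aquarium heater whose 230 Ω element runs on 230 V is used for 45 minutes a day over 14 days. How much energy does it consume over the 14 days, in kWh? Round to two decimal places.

Power = V²/R = 230²/230 = 230 W = 0.23 kW
Runtime = 45 min × 14 = 630 min = 10.5 h
Energy = 0.23 kW × 10.5 h = 2.415 kWh ≈ 2.42 kWh

2.42 kWh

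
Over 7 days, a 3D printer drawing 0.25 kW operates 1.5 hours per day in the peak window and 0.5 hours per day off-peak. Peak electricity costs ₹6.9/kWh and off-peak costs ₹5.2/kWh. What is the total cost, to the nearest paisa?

Peak energy = 0.25 kW × 1.5 h × 7 = 2.625 kWh
Off-peak energy = 0.25 kW × 0.5 h × 7 = 0.875 kWh
Cost = 2.625 × ₹6.9 + 0.875 × ₹5.2 = ₹18.1125 + ₹4.55 = ₹22.66

₹22.66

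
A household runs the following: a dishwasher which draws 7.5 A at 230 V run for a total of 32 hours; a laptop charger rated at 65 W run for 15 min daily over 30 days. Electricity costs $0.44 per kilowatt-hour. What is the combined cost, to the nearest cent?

$24.50

dishwasher: Power = 7.5 A × 230 V = 1725 W = 1.725 kW
dishwasher: 1.725 kW × 32 h = 55.2 kWh
laptop charger: Runtime = 15 min × 30 = 450 min = 7.5 h
laptop charger: 0.065 kW × 7.5 h = 0.4875 kWh
Total energy = 55.6875 kWh
Cost = 55.6875 × $0.44 = $24.50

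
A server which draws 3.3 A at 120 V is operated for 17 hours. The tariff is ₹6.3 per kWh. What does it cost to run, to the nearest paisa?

Power = 3.3 A × 120 V = 396 W = 0.396 kW
Energy = 0.396 kW × 17 h = 6.732 kWh
Cost = 6.732 kWh × ₹6.3/kWh = ₹42.41

₹42.41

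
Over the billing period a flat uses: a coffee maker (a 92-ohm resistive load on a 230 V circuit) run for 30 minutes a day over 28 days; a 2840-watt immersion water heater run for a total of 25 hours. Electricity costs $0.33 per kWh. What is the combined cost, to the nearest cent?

coffee maker: Power = V²/R = 230²/92 = 575 W = 0.575 kW
coffee maker: Runtime = 30 min × 28 = 840 min = 14 h
coffee maker: 0.575 kW × 14 h = 8.05 kWh
immersion water heater: 2.84 kW × 25 h = 71 kWh
Total energy = 79.05 kWh
Cost = 79.05 × $0.33 = $26.09

$26.09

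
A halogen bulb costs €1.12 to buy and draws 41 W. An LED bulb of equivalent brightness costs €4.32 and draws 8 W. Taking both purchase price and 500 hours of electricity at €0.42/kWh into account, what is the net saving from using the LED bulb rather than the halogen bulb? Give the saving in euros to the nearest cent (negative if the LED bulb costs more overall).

halogen bulb: €1.12 + (41/1000) kW × 500 h × €0.42 = €1.12 + €8.61 = €9.73
LED bulb: €4.32 + (8/1000) kW × 500 h × €0.42 = €4.32 + €1.68 = €6
Saving = €9.73 − €6 = €3.73

€3.73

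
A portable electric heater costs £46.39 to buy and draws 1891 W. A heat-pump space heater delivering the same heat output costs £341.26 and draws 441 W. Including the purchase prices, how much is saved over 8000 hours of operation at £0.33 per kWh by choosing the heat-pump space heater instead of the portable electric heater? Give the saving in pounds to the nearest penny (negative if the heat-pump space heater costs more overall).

£3533.13

portable electric heater: £46.39 + (1891/1000) kW × 8000 h × £0.33 = £46.39 + £4992.24 = £5038.63
heat-pump space heater: £341.26 + (441/1000) kW × 8000 h × £0.33 = £341.26 + £1164.24 = £1505.5
Saving = £5038.63 − £1505.5 = £3533.13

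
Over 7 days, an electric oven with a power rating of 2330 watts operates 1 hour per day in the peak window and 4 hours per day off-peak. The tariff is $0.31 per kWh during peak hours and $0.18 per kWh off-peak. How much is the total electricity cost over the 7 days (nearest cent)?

Peak energy = 2.33 kW × 1 h × 7 = 16.31 kWh
Off-peak energy = 2.33 kW × 4 h × 7 = 65.24 kWh
Cost = 16.31 × $0.31 + 65.24 × $0.18 = $5.0561 + $11.7432 = $16.80

$16.80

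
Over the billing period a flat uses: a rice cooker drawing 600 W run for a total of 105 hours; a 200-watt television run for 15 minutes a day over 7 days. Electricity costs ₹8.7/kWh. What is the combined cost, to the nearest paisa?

rice cooker: 0.6 kW × 105 h = 63 kWh
television: Runtime = 15 min × 7 = 105 min = 1.75 h
television: 0.2 kW × 1.75 h = 0.35 kWh
Total energy = 63.35 kWh
Cost = 63.35 × ₹8.7 = ₹551.15

₹551.15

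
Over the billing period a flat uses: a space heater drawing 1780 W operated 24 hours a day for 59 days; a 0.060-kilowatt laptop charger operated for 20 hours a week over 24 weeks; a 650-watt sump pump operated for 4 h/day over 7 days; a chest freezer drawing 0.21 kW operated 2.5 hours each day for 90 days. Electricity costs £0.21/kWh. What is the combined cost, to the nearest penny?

space heater: Runtime = 24 h × 59 = 1416 h
space heater: 1.78 kW × 1416 h = 2520.48 kWh
laptop charger: Runtime = 20 h/week × 24 weeks = 480 h
laptop charger: 0.06 kW × 480 h = 28.8 kWh
sump pump: Runtime = 4 h/day × 7 days = 28 h
sump pump: 0.65 kW × 28 h = 18.2 kWh
chest freezer: Runtime = 2.5 h/day × 90 days = 225 h
chest freezer: 0.21 kW × 225 h = 47.25 kWh
Total energy = 2614.73 kWh
Cost = 2614.73 × £0.21 = £549.09

£549.09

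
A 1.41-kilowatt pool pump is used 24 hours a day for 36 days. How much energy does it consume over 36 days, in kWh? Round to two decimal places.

1218.24 kWh

Runtime = 24 h × 36 = 864 h
Energy = 1.41 kW × 864 h = 1218.24 kWh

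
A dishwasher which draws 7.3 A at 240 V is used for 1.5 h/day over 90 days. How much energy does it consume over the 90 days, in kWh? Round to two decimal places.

236.52 kWh

Power = 7.3 A × 240 V = 1752 W = 1.752 kW
Runtime = 1.5 h/day × 90 days = 135 h
Energy = 1.752 kW × 135 h = 236.52 kWh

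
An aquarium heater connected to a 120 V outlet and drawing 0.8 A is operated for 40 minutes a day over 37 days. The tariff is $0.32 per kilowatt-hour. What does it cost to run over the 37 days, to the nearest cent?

$0.76

Power = 0.8 A × 120 V = 96 W = 0.096 kW
Runtime = 40 min × 37 = 1480 min = 24.666666… h
Energy = 0.096 kW × 24.666666… h = 2.368 kWh
Cost = 2.368 kWh × $0.32/kWh = $0.76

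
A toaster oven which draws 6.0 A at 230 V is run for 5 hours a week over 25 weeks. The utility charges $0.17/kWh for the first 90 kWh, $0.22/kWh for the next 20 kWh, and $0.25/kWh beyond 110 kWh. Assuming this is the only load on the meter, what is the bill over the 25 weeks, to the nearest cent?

$35.33

Power = 6.0 A × 230 V = 1380 W = 1.38 kW
Runtime = 5 h/week × 25 weeks = 125 h
Energy = 1.38 kW × 125 h = 172.5 kWh
Tier 1 (0–90 kWh): 90 × $0.17 = $15.3
Tier 2 (90–110 kWh): 20 × $0.22 = $4.4
Above 110 kWh: 62.5 × $0.25 = $15.625
Bill = $35.33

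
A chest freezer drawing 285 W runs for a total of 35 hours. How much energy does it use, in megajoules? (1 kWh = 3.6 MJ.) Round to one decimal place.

Energy = 0.285 kW × 35 h = 9.975 kWh
= 9.975 × 3.6 MJ = 35.9 MJ

35.9 MJ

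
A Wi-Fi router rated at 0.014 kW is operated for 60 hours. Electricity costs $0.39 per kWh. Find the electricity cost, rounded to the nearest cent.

Energy = 0.014 kW × 60 h = 0.84 kWh
Cost = 0.84 kWh × $0.39/kWh = $0.33

$0.33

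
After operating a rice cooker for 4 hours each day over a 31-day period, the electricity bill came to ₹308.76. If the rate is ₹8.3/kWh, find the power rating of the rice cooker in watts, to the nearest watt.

300 W

Energy = ₹308.76 ÷ ₹8.3/kWh = 37.2 kWh
Runtime = 4 h/day × 31 days = 124 h
Power = 37.2 kWh ÷ 124 h = 0.3 kW = 300 W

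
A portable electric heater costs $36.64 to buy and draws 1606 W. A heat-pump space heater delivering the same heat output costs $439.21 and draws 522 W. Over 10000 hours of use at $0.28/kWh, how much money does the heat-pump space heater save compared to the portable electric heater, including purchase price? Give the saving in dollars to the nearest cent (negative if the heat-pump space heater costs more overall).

portable electric heater: $36.64 + (1606/1000) kW × 10000 h × $0.28 = $36.64 + $4496.8 = $4533.44
heat-pump space heater: $439.21 + (522/1000) kW × 10000 h × $0.28 = $439.21 + $1461.6 = $1900.81
Saving = $4533.44 − $1900.81 = $2632.63

$2632.63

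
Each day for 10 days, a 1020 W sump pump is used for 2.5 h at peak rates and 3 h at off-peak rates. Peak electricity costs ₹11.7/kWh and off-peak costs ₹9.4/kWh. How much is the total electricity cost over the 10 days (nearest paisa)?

₹585.99

Peak energy = 1.02 kW × 2.5 h × 10 = 25.5 kWh
Off-peak energy = 1.02 kW × 3 h × 10 = 30.6 kWh
Cost = 25.5 × ₹11.7 + 30.6 × ₹9.4 = ₹298.35 + ₹287.64 = ₹585.99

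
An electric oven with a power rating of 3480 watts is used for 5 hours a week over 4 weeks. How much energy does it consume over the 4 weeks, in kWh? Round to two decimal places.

Runtime = 5 h/week × 4 weeks = 20 h
Energy = 3.48 kW × 20 h = 69.6 kWh

69.60 kWh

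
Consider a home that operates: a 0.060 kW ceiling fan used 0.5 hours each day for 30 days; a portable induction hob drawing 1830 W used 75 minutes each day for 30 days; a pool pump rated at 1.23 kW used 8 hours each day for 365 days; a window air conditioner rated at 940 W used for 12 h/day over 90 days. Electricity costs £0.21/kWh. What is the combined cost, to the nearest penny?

ceiling fan: Runtime = 0.5 h/day × 30 days = 15 h
ceiling fan: 0.06 kW × 15 h = 0.9 kWh
portable induction hob: Runtime = 75 min × 30 = 2250 min = 37.5 h
portable induction hob: 1.83 kW × 37.5 h = 68.625 kWh
pool pump: Runtime = 8 h/day × 365 days = 2920 h
pool pump: 1.23 kW × 2920 h = 3591.6 kWh
window air conditioner: Runtime = 12 h/day × 90 days = 1080 h
window air conditioner: 0.94 kW × 1080 h = 1015.2 kWh
Total energy = 4676.325 kWh
Cost = 4676.325 × £0.21 = £982.03

£982.03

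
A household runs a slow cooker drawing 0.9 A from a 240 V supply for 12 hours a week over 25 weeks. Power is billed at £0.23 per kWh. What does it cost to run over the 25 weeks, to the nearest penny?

Power = 0.9 A × 240 V = 216 W = 0.216 kW
Runtime = 12 h/week × 25 weeks = 300 h
Energy = 0.216 kW × 300 h = 64.8 kWh
Cost = 64.8 kWh × £0.23/kWh = £14.90

£14.90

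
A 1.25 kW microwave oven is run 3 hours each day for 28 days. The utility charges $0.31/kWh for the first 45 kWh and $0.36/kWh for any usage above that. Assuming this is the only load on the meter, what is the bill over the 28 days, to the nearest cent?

Runtime = 3 h/day × 28 days = 84 h
Energy = 1.25 kW × 84 h = 105 kWh
Tier 1 (0–45 kWh): 45 × $0.31 = $13.95
Above 45 kWh: 60 × $0.36 = $21.6
Bill = $35.55

$35.55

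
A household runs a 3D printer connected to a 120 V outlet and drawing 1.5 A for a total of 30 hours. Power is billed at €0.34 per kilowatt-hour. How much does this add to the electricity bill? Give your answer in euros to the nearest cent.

€1.84

Power = 1.5 A × 120 V = 180 W = 0.18 kW
Energy = 0.18 kW × 30 h = 5.4 kWh
Cost = 5.4 kWh × €0.34/kWh = €1.84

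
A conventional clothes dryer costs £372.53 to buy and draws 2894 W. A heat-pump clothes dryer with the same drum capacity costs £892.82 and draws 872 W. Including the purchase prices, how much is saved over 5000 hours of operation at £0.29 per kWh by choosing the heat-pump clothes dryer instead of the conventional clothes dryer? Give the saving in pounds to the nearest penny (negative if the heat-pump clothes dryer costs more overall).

£2411.61

conventional clothes dryer: £372.53 + (2894/1000) kW × 5000 h × £0.29 = £372.53 + £4196.3 = £4568.83
heat-pump clothes dryer: £892.82 + (872/1000) kW × 5000 h × £0.29 = £892.82 + £1264.4 = £2157.22
Saving = £4568.83 − £2157.22 = £2411.61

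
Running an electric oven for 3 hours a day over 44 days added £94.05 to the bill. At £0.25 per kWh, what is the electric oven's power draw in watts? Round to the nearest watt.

Energy = £94.05 ÷ £0.25/kWh = 376.2 kWh
Runtime = 3 h/day × 44 days = 132 h
Power = 376.2 kWh ÷ 132 h = 2.85 kW = 2850 W

2850 W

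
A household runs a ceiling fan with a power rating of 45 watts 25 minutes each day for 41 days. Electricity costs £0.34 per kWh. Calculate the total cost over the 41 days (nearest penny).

£0.26

Runtime = 25 min × 41 = 1025 min = 17.083333… h
Energy = 0.045 kW × 17.083333… h = 0.76875 kWh
Cost = 0.76875 kWh × £0.34/kWh = £0.26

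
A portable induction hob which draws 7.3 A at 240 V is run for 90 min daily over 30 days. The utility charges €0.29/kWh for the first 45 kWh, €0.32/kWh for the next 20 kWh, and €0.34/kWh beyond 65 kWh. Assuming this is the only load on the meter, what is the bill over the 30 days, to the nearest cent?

Power = 7.3 A × 240 V = 1752 W = 1.752 kW
Runtime = 90 min × 30 = 2700 min = 45 h
Energy = 1.752 kW × 45 h = 78.84 kWh
Tier 1 (0–45 kWh): 45 × €0.29 = €13.05
Tier 2 (45–65 kWh): 20 × €0.32 = €6.4
Above 65 kWh: 13.84 × €0.34 = €4.7056
Bill = €24.16

€24.16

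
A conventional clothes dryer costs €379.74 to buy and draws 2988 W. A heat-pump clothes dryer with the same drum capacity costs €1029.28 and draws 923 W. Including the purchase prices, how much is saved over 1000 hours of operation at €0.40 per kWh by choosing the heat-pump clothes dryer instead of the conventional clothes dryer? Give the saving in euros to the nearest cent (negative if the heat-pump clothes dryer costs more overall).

conventional clothes dryer: €379.74 + (2988/1000) kW × 1000 h × €0.40 = €379.74 + €1195.2 = €1574.94
heat-pump clothes dryer: €1029.28 + (923/1000) kW × 1000 h × €0.40 = €1029.28 + €369.2 = €1398.48
Saving = €1574.94 − €1398.48 = €176.46

€176.46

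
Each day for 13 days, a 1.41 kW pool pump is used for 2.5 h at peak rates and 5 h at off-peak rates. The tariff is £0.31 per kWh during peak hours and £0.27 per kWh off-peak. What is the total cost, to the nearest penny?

Peak energy = 1.41 kW × 2.5 h × 13 = 45.825 kWh
Off-peak energy = 1.41 kW × 5 h × 13 = 91.65 kWh
Cost = 45.825 × £0.31 + 91.65 × £0.27 = £14.20575 + £24.7455 = £38.95

£38.95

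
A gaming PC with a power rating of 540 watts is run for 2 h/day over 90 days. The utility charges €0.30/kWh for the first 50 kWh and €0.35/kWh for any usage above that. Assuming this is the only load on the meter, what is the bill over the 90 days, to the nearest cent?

Runtime = 2 h/day × 90 days = 180 h
Energy = 0.54 kW × 180 h = 97.2 kWh
Tier 1 (0–50 kWh): 50 × €0.30 = €15
Above 50 kWh: 47.2 × €0.35 = €16.52
Bill = €31.52

€31.52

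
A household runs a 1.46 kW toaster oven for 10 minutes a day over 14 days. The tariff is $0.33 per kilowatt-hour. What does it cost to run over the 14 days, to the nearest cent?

Runtime = 10 min × 14 = 140 min = 2.333333… h
Energy = 1.46 kW × 2.333333… h = 3.406666… kWh
Cost = 3.406666… kWh × $0.33/kWh = $1.12

$1.12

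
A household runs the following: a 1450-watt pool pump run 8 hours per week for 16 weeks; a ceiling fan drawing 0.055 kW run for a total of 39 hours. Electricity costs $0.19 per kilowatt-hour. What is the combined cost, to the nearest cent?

$35.67

pool pump: Runtime = 8 h/week × 16 weeks = 128 h
pool pump: 1.45 kW × 128 h = 185.6 kWh
ceiling fan: 0.055 kW × 39 h = 2.145 kWh
Total energy = 187.745 kWh
Cost = 187.745 × $0.19 = $35.67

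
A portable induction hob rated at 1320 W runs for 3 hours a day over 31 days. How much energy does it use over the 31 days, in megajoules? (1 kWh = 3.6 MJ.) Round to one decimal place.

Runtime = 3 h/day × 31 days = 93 h
Energy = 1.32 kW × 93 h = 122.76 kWh
= 122.76 × 3.6 MJ = 441.9 MJ

441.9 MJ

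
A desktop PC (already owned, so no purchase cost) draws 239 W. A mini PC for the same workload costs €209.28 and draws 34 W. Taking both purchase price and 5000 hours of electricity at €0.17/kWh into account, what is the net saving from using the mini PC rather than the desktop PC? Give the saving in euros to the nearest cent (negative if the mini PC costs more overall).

desktop PC: €0.00 + (239/1000) kW × 5000 h × €0.17 = €0.00 + €203.15 = €203.15
mini PC: €209.28 + (34/1000) kW × 5000 h × €0.17 = €209.28 + €28.9 = €238.18
Saving = €203.15 − €238.18 = −€35.03

-€35.03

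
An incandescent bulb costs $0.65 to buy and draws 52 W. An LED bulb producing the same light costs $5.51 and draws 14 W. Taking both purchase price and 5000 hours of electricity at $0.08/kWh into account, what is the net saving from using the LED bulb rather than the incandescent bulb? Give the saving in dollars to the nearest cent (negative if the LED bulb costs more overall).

$10.34

incandescent bulb: $0.65 + (52/1000) kW × 5000 h × $0.08 = $0.65 + $20.8 = $21.45
LED bulb: $5.51 + (14/1000) kW × 5000 h × $0.08 = $5.51 + $5.6 = $11.11
Saving = $21.45 − $11.11 = $10.34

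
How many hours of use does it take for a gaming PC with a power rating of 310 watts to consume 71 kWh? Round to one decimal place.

Hours = 71 kWh ÷ 0.31 kW = 229.0 h

229.0 h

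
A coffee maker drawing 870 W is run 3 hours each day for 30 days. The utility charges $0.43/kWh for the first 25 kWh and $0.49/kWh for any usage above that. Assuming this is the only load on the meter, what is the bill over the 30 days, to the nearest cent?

Runtime = 3 h/day × 30 days = 90 h
Energy = 0.87 kW × 90 h = 78.3 kWh
Tier 1 (0–25 kWh): 25 × $0.43 = $10.75
Above 25 kWh: 53.3 × $0.49 = $26.117
Bill = $36.87

$36.87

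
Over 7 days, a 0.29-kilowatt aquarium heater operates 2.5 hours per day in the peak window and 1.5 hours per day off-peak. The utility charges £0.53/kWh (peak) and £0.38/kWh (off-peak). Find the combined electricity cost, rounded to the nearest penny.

£3.85

Peak energy = 0.29 kW × 2.5 h × 7 = 5.075 kWh
Off-peak energy = 0.29 kW × 1.5 h × 7 = 3.045 kWh
Cost = 5.075 × £0.53 + 3.045 × £0.38 = £2.68975 + £1.1571 = £3.85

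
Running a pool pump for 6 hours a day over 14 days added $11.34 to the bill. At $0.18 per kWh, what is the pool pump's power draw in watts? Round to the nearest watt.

Energy = $11.34 ÷ $0.18/kWh = 63 kWh
Runtime = 6 h/day × 14 days = 84 h
Power = 63 kWh ÷ 84 h = 0.75 kW = 750 W

750 W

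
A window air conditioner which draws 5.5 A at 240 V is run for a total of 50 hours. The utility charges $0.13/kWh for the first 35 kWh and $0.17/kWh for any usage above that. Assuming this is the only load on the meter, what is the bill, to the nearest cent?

$9.82

Power = 5.5 A × 240 V = 1320 W = 1.32 kW
Energy = 1.32 kW × 50 h = 66 kWh
Tier 1 (0–35 kWh): 35 × $0.13 = $4.55
Above 35 kWh: 31 × $0.17 = $5.27
Bill = $9.82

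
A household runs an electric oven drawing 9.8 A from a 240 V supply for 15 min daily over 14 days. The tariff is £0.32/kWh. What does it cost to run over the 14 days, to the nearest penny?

£2.63

Power = 9.8 A × 240 V = 2352 W = 2.352 kW
Runtime = 15 min × 14 = 210 min = 3.5 h
Energy = 2.352 kW × 3.5 h = 8.232 kWh
Cost = 8.232 kWh × £0.32/kWh = £2.63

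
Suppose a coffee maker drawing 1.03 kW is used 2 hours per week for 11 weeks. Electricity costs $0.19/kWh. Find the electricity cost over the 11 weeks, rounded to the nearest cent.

$4.31

Runtime = 2 h/week × 11 weeks = 22 h
Energy = 1.03 kW × 22 h = 22.66 kWh
Cost = 22.66 kWh × $0.19/kWh = $4.31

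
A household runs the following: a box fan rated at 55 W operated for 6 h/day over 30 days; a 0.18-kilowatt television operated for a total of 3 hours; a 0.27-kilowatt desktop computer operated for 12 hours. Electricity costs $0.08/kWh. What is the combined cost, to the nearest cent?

box fan: Runtime = 6 h/day × 30 days = 180 h
box fan: 0.055 kW × 180 h = 9.9 kWh
television: 0.18 kW × 3 h = 0.54 kWh
desktop computer: 0.27 kW × 12 h = 3.24 kWh
Total energy = 13.68 kWh
Cost = 13.68 × $0.08 = $1.09

$1.09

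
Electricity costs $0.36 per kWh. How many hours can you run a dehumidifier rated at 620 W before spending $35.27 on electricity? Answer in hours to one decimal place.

Energy available = $35.27 ÷ $0.36/kWh = 97.9722 kWh
Hours = 97.9722 kWh ÷ 0.62 kW = 158.0 h

158.0 h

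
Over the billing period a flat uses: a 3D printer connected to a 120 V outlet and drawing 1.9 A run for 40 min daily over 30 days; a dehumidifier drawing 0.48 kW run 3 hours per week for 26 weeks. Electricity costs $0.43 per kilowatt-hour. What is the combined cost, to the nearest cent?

3D printer: Power = 1.9 A × 120 V = 228 W = 0.228 kW
3D printer: Runtime = 40 min × 30 = 1200 min = 20 h
3D printer: 0.228 kW × 20 h = 4.56 kWh
dehumidifier: Runtime = 3 h/week × 26 weeks = 78 h
dehumidifier: 0.48 kW × 78 h = 37.44 kWh
Total energy = 42 kWh
Cost = 42 × $0.43 = $18.06

$18.06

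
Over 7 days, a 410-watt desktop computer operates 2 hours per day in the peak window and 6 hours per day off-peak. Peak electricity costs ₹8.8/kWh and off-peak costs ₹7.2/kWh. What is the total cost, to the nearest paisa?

Peak energy = 0.41 kW × 2 h × 7 = 5.74 kWh
Off-peak energy = 0.41 kW × 6 h × 7 = 17.22 kWh
Cost = 5.74 × ₹8.8 + 17.22 × ₹7.2 = ₹50.512 + ₹123.984 = ₹174.50

₹174.50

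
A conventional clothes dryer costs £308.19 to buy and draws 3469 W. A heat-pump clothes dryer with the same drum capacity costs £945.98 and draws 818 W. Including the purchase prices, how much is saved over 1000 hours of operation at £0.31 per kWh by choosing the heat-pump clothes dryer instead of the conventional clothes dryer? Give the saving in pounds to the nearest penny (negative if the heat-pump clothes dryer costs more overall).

£184.02

conventional clothes dryer: £308.19 + (3469/1000) kW × 1000 h × £0.31 = £308.19 + £1075.39 = £1383.58
heat-pump clothes dryer: £945.98 + (818/1000) kW × 1000 h × £0.31 = £945.98 + £253.58 = £1199.56
Saving = £1383.58 − £1199.56 = £184.02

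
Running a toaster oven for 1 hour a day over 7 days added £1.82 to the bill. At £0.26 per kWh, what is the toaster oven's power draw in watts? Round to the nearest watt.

Energy = £1.82 ÷ £0.26/kWh = 7 kWh
Runtime = 1 h/day × 7 days = 7 h
Power = 7 kWh ÷ 7 h = 1 kW = 1000 W

1000 W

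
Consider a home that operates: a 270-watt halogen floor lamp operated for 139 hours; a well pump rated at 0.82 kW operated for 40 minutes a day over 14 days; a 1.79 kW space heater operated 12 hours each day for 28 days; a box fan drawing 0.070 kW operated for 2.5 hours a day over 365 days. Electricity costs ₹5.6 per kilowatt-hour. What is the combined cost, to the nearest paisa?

₹3978.79

halogen floor lamp: 0.27 kW × 139 h = 37.53 kWh
well pump: Runtime = 40 min × 14 = 560 min = 9.333333… h
well pump: 0.82 kW × 9.333333… h = 7.653333… kWh
space heater: Runtime = 12 h/day × 28 days = 336 h
space heater: 1.79 kW × 336 h = 601.44 kWh
box fan: Runtime = 2.5 h/day × 365 days = 912.5 h
box fan: 0.07 kW × 912.5 h = 63.875 kWh
Total energy = 710.498333… kWh
Cost = 710.498333… × ₹5.6 = ₹3978.79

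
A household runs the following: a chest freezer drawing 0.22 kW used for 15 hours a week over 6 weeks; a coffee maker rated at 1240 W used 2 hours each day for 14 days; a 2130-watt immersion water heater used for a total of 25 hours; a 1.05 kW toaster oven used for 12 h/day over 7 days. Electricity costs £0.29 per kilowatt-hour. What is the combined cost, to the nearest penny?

£56.83

chest freezer: Runtime = 15 h/week × 6 weeks = 90 h
chest freezer: 0.22 kW × 90 h = 19.8 kWh
coffee maker: Runtime = 2 h/day × 14 days = 28 h
coffee maker: 1.24 kW × 28 h = 34.72 kWh
immersion water heater: 2.13 kW × 25 h = 53.25 kWh
toaster oven: Runtime = 12 h/day × 7 days = 84 h
toaster oven: 1.05 kW × 84 h = 88.2 kWh
Total energy = 195.97 kWh
Cost = 195.97 × £0.29 = £56.83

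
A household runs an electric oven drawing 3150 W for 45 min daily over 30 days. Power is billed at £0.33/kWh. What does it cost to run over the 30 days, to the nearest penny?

Runtime = 45 min × 30 = 1350 min = 22.5 h
Energy = 3.15 kW × 22.5 h = 70.875 kWh
Cost = 70.875 kWh × £0.33/kWh = £23.39

£23.39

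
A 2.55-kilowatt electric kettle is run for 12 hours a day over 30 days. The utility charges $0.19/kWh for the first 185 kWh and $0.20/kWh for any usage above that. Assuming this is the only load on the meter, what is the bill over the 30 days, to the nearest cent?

Runtime = 12 h/day × 30 days = 360 h
Energy = 2.55 kW × 360 h = 918 kWh
Tier 1 (0–185 kWh): 185 × $0.19 = $35.15
Above 185 kWh: 733 × $0.20 = $146.6
Bill = $181.75

$181.75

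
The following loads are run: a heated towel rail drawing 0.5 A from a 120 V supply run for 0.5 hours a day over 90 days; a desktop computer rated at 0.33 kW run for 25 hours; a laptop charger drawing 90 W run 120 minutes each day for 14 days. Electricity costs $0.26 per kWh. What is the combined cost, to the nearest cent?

$3.50

heated towel rail: Power = 0.5 A × 120 V = 60 W = 0.06 kW
heated towel rail: Runtime = 0.5 h/day × 90 days = 45 h
heated towel rail: 0.06 kW × 45 h = 2.7 kWh
desktop computer: 0.33 kW × 25 h = 8.25 kWh
laptop charger: Runtime = 120 min × 14 = 1680 min = 28 h
laptop charger: 0.09 kW × 28 h = 2.52 kWh
Total energy = 13.47 kWh
Cost = 13.47 × $0.26 = $3.50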